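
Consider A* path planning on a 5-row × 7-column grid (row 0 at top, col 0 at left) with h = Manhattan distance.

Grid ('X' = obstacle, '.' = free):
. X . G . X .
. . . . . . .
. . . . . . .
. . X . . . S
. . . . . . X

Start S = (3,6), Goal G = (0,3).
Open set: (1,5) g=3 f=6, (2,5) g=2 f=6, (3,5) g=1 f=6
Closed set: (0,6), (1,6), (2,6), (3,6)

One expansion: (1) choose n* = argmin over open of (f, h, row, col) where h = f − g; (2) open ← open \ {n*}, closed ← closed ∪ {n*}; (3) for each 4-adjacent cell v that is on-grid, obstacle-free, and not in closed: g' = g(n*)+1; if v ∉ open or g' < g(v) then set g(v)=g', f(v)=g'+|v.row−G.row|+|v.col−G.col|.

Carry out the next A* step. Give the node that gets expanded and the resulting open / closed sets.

step 1: expand (1,5) (f=6, h=3) → closed; open now [(1,4) g=4 f=6, (2,5) g=2 f=6, (3,5) g=1 f=6]

expanded=(1,5); open=[(1,4) g=4 f=6, (2,5) g=2 f=6, (3,5) g=1 f=6]; closed=[(0,6), (1,5), (1,6), (2,6), (3,6)]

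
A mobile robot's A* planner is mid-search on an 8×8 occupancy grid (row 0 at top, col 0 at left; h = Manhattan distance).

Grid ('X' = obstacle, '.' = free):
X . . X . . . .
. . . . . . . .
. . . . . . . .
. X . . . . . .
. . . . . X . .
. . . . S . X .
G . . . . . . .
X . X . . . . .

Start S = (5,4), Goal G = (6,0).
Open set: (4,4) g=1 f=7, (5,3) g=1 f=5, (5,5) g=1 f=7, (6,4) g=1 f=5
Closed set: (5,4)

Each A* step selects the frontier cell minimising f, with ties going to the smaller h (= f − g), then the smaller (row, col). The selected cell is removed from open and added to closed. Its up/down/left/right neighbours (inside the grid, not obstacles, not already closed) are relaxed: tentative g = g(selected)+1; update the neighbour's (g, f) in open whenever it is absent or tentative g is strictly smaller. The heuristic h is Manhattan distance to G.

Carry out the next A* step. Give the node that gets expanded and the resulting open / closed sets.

expanded=(5,3); open=[(4,3) g=2 f=7, (4,4) g=1 f=7, (5,2) g=2 f=5, (5,5) g=1 f=7, (6,3) g=2 f=5, (6,4) g=1 f=5]; closed=[(5,3), (5,4)]

step 1: expand (5,3) (f=5, h=4) → closed; open now [(4,3) g=2 f=7, (4,4) g=1 f=7, (5,2) g=2 f=5, (5,5) g=1 f=7, (6,3) g=2 f=5, (6,4) g=1 f=5]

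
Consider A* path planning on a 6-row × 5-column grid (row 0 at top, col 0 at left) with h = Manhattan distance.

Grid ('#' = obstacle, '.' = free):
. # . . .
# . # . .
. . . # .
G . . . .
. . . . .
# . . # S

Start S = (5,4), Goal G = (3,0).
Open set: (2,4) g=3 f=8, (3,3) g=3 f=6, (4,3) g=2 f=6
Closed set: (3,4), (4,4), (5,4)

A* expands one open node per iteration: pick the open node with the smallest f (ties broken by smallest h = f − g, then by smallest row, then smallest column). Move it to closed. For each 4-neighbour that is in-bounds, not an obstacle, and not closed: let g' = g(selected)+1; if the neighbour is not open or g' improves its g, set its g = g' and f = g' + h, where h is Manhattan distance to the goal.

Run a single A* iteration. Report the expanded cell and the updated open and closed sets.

expanded=(3,3); open=[(2,4) g=3 f=8, (3,2) g=4 f=6, (4,3) g=2 f=6]; closed=[(3,3), (3,4), (4,4), (5,4)]

step 1: expand (3,3) (f=6, h=3) → closed; open now [(2,4) g=3 f=8, (3,2) g=4 f=6, (4,3) g=2 f=6]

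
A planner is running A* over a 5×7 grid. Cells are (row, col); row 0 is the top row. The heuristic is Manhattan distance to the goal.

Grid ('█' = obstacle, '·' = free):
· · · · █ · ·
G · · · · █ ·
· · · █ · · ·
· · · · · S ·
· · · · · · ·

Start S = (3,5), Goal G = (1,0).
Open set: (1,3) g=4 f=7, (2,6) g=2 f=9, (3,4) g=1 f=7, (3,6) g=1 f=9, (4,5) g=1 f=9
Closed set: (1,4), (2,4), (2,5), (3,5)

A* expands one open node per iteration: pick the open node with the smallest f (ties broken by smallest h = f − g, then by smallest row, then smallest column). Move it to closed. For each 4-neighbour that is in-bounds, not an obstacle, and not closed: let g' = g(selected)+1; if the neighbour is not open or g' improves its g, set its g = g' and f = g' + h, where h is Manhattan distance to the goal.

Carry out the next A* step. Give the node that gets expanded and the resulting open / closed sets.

expanded=(1,3); open=[(0,3) g=5 f=9, (1,2) g=5 f=7, (2,6) g=2 f=9, (3,4) g=1 f=7, (3,6) g=1 f=9, (4,5) g=1 f=9]; closed=[(1,3), (1,4), (2,4), (2,5), (3,5)]

step 1: expand (1,3) (f=7, h=3) → closed; open now [(0,3) g=5 f=9, (1,2) g=5 f=7, (2,6) g=2 f=9, (3,4) g=1 f=7, (3,6) g=1 f=9, (4,5) g=1 f=9]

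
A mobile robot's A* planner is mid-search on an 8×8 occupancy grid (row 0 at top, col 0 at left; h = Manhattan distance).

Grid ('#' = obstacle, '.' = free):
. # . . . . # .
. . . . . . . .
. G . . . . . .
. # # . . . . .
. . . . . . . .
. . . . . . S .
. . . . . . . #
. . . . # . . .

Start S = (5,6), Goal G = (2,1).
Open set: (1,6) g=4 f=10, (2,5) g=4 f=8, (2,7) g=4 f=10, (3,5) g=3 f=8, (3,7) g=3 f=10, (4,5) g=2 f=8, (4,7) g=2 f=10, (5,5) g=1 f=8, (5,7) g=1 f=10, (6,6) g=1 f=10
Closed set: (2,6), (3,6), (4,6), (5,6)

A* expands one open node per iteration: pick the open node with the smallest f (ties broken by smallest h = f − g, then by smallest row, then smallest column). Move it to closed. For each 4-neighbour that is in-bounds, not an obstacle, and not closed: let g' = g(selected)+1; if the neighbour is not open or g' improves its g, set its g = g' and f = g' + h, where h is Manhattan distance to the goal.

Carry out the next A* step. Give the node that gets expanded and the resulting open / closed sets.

step 1: expand (2,5) (f=8, h=4) → closed; open now [(1,5) g=5 f=10, (1,6) g=4 f=10, (2,4) g=5 f=8, (2,7) g=4 f=10, (3,5) g=3 f=8, (3,7) g=3 f=10, (4,5) g=2 f=8, (4,7) g=2 f=10, (5,5) g=1 f=8, (5,7) g=1 f=10, (6,6) g=1 f=10]

expanded=(2,5); open=[(1,5) g=5 f=10, (1,6) g=4 f=10, (2,4) g=5 f=8, (2,7) g=4 f=10, (3,5) g=3 f=8, (3,7) g=3 f=10, (4,5) g=2 f=8, (4,7) g=2 f=10, (5,5) g=1 f=8, (5,7) g=1 f=10, (6,6) g=1 f=10]; closed=[(2,5), (2,6), (3,6), (4,6), (5,6)]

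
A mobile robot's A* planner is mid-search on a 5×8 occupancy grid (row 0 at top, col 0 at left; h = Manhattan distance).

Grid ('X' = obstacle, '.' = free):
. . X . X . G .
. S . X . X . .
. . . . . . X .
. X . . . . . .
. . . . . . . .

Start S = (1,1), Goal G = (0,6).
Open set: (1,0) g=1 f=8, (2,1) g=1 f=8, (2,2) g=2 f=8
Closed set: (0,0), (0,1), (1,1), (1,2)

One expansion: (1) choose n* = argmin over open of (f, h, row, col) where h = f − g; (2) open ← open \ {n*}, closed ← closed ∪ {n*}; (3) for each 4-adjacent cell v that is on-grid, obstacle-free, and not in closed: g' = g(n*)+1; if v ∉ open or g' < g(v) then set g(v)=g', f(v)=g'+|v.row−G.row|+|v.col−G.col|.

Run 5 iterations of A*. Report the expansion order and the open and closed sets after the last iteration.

order=[(2,2) → (2,3) → (2,4) → (1,4) → (2,5)]; open=[(1,0) g=1 f=8, (2,1) g=1 f=8, (3,2) g=3 f=10, (3,3) g=4 f=10, (3,4) g=5 f=10, (3,5) g=6 f=10]; closed=[(0,0), (0,1), (1,1), (1,2), (1,4), (2,2), (2,3), (2,4), (2,5)]

step 1: expand (2,2) (f=8, h=6) → closed; open now [(1,0) g=1 f=8, (2,1) g=1 f=8, (2,3) g=3 f=8, (3,2) g=3 f=10]
step 2: expand (2,3) (f=8, h=5) → closed; open now [(1,0) g=1 f=8, (2,1) g=1 f=8, (2,4) g=4 f=8, (3,2) g=3 f=10, (3,3) g=4 f=10]
step 3: expand (2,4) (f=8, h=4) → closed; open now [(1,0) g=1 f=8, (1,4) g=5 f=8, (2,1) g=1 f=8, (2,5) g=5 f=8, (3,2) g=3 f=10, (3,3) g=4 f=10, (3,4) g=5 f=10]
step 4: expand (1,4) (f=8, h=3) → closed; open now [(1,0) g=1 f=8, (2,1) g=1 f=8, (2,5) g=5 f=8, (3,2) g=3 f=10, (3,3) g=4 f=10, (3,4) g=5 f=10]
step 5: expand (2,5) (f=8, h=3) → closed; open now [(1,0) g=1 f=8, (2,1) g=1 f=8, (3,2) g=3 f=10, (3,3) g=4 f=10, (3,4) g=5 f=10, (3,5) g=6 f=10]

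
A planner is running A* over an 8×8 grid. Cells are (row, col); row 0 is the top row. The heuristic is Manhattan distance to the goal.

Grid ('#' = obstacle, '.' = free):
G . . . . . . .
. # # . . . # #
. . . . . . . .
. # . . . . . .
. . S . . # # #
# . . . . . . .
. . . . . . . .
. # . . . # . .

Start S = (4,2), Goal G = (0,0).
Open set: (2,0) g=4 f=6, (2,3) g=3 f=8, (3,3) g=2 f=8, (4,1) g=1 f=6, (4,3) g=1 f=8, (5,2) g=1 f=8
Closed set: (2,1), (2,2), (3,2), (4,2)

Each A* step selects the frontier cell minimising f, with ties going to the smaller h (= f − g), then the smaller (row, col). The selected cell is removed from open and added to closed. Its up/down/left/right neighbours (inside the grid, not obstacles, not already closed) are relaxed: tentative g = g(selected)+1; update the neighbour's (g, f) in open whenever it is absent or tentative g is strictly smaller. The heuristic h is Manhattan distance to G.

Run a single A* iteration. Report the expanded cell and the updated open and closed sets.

expanded=(2,0); open=[(1,0) g=5 f=6, (2,3) g=3 f=8, (3,0) g=5 f=8, (3,3) g=2 f=8, (4,1) g=1 f=6, (4,3) g=1 f=8, (5,2) g=1 f=8]; closed=[(2,0), (2,1), (2,2), (3,2), (4,2)]

step 1: expand (2,0) (f=6, h=2) → closed; open now [(1,0) g=5 f=6, (2,3) g=3 f=8, (3,0) g=5 f=8, (3,3) g=2 f=8, (4,1) g=1 f=6, (4,3) g=1 f=8, (5,2) g=1 f=8]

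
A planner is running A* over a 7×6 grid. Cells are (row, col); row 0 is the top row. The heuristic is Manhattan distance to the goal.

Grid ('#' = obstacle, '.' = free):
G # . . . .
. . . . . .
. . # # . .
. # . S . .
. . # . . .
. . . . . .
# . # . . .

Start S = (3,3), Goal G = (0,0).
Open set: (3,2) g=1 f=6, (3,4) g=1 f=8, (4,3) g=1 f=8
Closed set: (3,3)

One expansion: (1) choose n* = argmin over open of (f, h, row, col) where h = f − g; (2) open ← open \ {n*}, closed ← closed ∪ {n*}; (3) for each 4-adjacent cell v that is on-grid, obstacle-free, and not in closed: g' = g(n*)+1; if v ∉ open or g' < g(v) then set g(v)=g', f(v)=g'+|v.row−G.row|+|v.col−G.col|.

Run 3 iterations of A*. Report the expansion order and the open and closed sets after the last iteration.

order=[(3,2) → (3,4) → (2,4)]; open=[(1,4) g=3 f=8, (2,5) g=3 f=10, (3,5) g=2 f=10, (4,3) g=1 f=8, (4,4) g=2 f=10]; closed=[(2,4), (3,2), (3,3), (3,4)]

step 1: expand (3,2) (f=6, h=5) → closed; open now [(3,4) g=1 f=8, (4,3) g=1 f=8]
step 2: expand (3,4) (f=8, h=7) → closed; open now [(2,4) g=2 f=8, (3,5) g=2 f=10, (4,3) g=1 f=8, (4,4) g=2 f=10]
step 3: expand (2,4) (f=8, h=6) → closed; open now [(1,4) g=3 f=8, (2,5) g=3 f=10, (3,5) g=2 f=10, (4,3) g=1 f=8, (4,4) g=2 f=10]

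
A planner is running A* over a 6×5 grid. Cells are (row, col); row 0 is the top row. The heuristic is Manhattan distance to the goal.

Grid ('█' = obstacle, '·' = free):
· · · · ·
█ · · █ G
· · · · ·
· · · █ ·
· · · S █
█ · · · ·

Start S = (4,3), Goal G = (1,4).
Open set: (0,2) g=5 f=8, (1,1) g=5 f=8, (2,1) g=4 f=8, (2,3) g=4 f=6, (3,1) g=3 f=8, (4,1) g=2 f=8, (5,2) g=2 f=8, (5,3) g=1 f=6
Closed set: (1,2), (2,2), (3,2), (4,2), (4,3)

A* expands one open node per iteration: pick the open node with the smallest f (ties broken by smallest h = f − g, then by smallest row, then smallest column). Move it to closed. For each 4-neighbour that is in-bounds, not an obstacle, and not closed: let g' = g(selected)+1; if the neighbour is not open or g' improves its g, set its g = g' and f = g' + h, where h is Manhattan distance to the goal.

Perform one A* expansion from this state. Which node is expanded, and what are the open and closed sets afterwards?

step 1: expand (2,3) (f=6, h=2) → closed; open now [(0,2) g=5 f=8, (1,1) g=5 f=8, (2,1) g=4 f=8, (2,4) g=5 f=6, (3,1) g=3 f=8, (4,1) g=2 f=8, (5,2) g=2 f=8, (5,3) g=1 f=6]

expanded=(2,3); open=[(0,2) g=5 f=8, (1,1) g=5 f=8, (2,1) g=4 f=8, (2,4) g=5 f=6, (3,1) g=3 f=8, (4,1) g=2 f=8, (5,2) g=2 f=8, (5,3) g=1 f=6]; closed=[(1,2), (2,2), (2,3), (3,2), (4,2), (4,3)]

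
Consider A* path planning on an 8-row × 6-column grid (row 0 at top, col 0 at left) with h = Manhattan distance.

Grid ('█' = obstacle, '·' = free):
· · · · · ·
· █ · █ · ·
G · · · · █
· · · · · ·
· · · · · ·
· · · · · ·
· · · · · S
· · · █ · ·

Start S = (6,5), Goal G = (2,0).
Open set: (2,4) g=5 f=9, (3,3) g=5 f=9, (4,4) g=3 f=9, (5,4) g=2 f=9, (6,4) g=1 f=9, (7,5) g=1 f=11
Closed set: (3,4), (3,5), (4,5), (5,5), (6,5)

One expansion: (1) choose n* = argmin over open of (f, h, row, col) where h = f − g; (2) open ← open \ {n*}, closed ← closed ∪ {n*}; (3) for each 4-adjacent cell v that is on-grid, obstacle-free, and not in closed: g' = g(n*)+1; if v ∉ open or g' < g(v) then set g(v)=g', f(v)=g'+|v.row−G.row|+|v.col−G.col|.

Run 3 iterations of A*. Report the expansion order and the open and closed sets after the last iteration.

order=[(2,4) → (2,3) → (2,2)]; open=[(1,2) g=8 f=11, (1,4) g=6 f=11, (2,1) g=8 f=9, (3,2) g=8 f=11, (3,3) g=5 f=9, (4,4) g=3 f=9, (5,4) g=2 f=9, (6,4) g=1 f=9, (7,5) g=1 f=11]; closed=[(2,2), (2,3), (2,4), (3,4), (3,5), (4,5), (5,5), (6,5)]

step 1: expand (2,4) (f=9, h=4) → closed; open now [(1,4) g=6 f=11, (2,3) g=6 f=9, (3,3) g=5 f=9, (4,4) g=3 f=9, (5,4) g=2 f=9, (6,4) g=1 f=9, (7,5) g=1 f=11]
step 2: expand (2,3) (f=9, h=3) → closed; open now [(1,4) g=6 f=11, (2,2) g=7 f=9, (3,3) g=5 f=9, (4,4) g=3 f=9, (5,4) g=2 f=9, (6,4) g=1 f=9, (7,5) g=1 f=11]
step 3: expand (2,2) (f=9, h=2) → closed; open now [(1,2) g=8 f=11, (1,4) g=6 f=11, (2,1) g=8 f=9, (3,2) g=8 f=11, (3,3) g=5 f=9, (4,4) g=3 f=9, (5,4) g=2 f=9, (6,4) g=1 f=9, (7,5) g=1 f=11]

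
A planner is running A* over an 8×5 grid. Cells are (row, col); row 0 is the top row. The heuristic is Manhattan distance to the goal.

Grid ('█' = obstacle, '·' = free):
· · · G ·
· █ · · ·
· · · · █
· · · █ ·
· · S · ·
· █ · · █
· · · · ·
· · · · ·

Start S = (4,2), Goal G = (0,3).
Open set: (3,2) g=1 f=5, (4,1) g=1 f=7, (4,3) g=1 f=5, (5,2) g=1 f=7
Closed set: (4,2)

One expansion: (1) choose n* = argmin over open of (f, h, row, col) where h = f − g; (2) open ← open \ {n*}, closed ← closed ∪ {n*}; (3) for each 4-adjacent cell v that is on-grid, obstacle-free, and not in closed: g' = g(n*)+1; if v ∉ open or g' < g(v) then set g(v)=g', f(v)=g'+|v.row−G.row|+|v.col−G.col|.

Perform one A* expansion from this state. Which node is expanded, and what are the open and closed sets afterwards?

step 1: expand (3,2) (f=5, h=4) → closed; open now [(2,2) g=2 f=5, (3,1) g=2 f=7, (4,1) g=1 f=7, (4,3) g=1 f=5, (5,2) g=1 f=7]

expanded=(3,2); open=[(2,2) g=2 f=5, (3,1) g=2 f=7, (4,1) g=1 f=7, (4,3) g=1 f=5, (5,2) g=1 f=7]; closed=[(3,2), (4,2)]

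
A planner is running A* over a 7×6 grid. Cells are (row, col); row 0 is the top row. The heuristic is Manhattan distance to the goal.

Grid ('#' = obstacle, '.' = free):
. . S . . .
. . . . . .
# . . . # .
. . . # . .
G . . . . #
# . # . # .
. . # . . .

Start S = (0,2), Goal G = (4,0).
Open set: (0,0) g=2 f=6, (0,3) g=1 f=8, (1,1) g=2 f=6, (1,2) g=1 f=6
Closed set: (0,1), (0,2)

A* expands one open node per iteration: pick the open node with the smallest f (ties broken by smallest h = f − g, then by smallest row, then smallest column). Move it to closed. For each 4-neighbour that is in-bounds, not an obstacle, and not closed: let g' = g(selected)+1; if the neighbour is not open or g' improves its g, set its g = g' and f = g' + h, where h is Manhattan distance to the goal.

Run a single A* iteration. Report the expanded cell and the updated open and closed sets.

expanded=(0,0); open=[(0,3) g=1 f=8, (1,0) g=3 f=6, (1,1) g=2 f=6, (1,2) g=1 f=6]; closed=[(0,0), (0,1), (0,2)]

step 1: expand (0,0) (f=6, h=4) → closed; open now [(0,3) g=1 f=8, (1,0) g=3 f=6, (1,1) g=2 f=6, (1,2) g=1 f=6]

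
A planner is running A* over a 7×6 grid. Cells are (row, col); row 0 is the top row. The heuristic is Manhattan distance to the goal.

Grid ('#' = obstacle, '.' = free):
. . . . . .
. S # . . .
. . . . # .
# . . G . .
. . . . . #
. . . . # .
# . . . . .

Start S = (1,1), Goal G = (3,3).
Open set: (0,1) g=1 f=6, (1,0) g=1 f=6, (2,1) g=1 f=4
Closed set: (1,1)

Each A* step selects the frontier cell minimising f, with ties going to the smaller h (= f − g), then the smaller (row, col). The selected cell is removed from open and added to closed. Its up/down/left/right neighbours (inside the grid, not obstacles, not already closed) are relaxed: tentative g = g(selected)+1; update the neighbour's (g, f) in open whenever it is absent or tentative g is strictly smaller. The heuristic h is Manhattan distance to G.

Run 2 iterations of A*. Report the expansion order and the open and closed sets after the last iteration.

step 1: expand (2,1) (f=4, h=3) → closed; open now [(0,1) g=1 f=6, (1,0) g=1 f=6, (2,0) g=2 f=6, (2,2) g=2 f=4, (3,1) g=2 f=4]
step 2: expand (2,2) (f=4, h=2) → closed; open now [(0,1) g=1 f=6, (1,0) g=1 f=6, (2,0) g=2 f=6, (2,3) g=3 f=4, (3,1) g=2 f=4, (3,2) g=3 f=4]

order=[(2,1) → (2,2)]; open=[(0,1) g=1 f=6, (1,0) g=1 f=6, (2,0) g=2 f=6, (2,3) g=3 f=4, (3,1) g=2 f=4, (3,2) g=3 f=4]; closed=[(1,1), (2,1), (2,2)]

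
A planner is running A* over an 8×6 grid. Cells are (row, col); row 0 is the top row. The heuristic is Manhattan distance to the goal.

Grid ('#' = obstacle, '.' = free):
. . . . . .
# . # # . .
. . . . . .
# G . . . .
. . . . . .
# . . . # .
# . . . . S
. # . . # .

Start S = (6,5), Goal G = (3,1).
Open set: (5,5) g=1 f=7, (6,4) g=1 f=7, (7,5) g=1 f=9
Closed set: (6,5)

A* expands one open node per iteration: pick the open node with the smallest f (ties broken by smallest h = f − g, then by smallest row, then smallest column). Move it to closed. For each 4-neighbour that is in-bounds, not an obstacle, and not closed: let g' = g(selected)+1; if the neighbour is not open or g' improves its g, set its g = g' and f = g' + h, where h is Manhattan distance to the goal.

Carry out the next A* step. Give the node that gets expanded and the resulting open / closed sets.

expanded=(5,5); open=[(4,5) g=2 f=7, (6,4) g=1 f=7, (7,5) g=1 f=9]; closed=[(5,5), (6,5)]

step 1: expand (5,5) (f=7, h=6) → closed; open now [(4,5) g=2 f=7, (6,4) g=1 f=7, (7,5) g=1 f=9]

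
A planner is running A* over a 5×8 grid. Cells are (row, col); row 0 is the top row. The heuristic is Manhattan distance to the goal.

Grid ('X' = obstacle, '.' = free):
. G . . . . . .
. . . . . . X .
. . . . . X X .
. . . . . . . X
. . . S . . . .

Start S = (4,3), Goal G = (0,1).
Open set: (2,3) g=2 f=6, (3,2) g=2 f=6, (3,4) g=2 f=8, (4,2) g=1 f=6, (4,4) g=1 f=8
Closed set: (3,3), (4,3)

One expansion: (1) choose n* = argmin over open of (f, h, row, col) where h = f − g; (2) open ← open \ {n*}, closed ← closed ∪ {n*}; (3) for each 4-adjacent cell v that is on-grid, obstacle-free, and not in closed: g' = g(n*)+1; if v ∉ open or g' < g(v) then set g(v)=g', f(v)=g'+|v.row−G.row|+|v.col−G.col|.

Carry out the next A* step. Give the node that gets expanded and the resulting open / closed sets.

expanded=(2,3); open=[(1,3) g=3 f=6, (2,2) g=3 f=6, (2,4) g=3 f=8, (3,2) g=2 f=6, (3,4) g=2 f=8, (4,2) g=1 f=6, (4,4) g=1 f=8]; closed=[(2,3), (3,3), (4,3)]

step 1: expand (2,3) (f=6, h=4) → closed; open now [(1,3) g=3 f=6, (2,2) g=3 f=6, (2,4) g=3 f=8, (3,2) g=2 f=6, (3,4) g=2 f=8, (4,2) g=1 f=6, (4,4) g=1 f=8]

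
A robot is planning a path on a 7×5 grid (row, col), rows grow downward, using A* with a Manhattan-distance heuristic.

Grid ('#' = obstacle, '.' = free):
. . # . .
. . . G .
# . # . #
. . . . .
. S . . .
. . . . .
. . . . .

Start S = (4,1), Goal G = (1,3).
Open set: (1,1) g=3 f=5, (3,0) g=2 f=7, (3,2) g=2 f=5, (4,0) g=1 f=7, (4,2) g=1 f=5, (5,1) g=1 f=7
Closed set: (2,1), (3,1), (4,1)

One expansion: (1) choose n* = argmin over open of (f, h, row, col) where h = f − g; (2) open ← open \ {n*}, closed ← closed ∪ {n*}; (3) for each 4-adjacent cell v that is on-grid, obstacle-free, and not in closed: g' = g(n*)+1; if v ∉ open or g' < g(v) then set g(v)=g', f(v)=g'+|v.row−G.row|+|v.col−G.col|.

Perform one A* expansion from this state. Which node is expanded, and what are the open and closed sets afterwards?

step 1: expand (1,1) (f=5, h=2) → closed; open now [(0,1) g=4 f=7, (1,0) g=4 f=7, (1,2) g=4 f=5, (3,0) g=2 f=7, (3,2) g=2 f=5, (4,0) g=1 f=7, (4,2) g=1 f=5, (5,1) g=1 f=7]

expanded=(1,1); open=[(0,1) g=4 f=7, (1,0) g=4 f=7, (1,2) g=4 f=5, (3,0) g=2 f=7, (3,2) g=2 f=5, (4,0) g=1 f=7, (4,2) g=1 f=5, (5,1) g=1 f=7]; closed=[(1,1), (2,1), (3,1), (4,1)]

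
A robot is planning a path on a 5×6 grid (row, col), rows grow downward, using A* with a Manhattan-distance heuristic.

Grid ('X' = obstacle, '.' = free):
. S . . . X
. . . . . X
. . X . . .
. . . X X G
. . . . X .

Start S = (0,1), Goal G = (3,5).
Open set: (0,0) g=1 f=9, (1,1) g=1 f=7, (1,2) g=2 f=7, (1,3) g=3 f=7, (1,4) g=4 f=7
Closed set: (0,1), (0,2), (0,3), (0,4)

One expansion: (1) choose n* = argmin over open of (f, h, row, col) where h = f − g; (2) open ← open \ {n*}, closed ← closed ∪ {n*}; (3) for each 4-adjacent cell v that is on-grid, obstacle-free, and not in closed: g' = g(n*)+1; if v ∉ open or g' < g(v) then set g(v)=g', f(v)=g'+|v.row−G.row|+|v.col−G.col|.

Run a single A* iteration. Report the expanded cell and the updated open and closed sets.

step 1: expand (1,4) (f=7, h=3) → closed; open now [(0,0) g=1 f=9, (1,1) g=1 f=7, (1,2) g=2 f=7, (1,3) g=3 f=7, (2,4) g=5 f=7]

expanded=(1,4); open=[(0,0) g=1 f=9, (1,1) g=1 f=7, (1,2) g=2 f=7, (1,3) g=3 f=7, (2,4) g=5 f=7]; closed=[(0,1), (0,2), (0,3), (0,4), (1,4)]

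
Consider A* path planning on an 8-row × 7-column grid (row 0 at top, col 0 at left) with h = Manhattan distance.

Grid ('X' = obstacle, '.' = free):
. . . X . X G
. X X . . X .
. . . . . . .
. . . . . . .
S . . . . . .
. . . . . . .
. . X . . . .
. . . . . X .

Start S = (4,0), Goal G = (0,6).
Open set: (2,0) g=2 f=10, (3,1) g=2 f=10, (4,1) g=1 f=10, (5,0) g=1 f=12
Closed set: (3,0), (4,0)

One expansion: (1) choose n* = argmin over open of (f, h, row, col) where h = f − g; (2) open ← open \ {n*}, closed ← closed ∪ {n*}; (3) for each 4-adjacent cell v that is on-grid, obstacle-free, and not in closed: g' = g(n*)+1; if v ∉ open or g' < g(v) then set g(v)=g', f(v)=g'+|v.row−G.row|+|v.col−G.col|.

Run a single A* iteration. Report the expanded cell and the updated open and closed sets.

step 1: expand (2,0) (f=10, h=8) → closed; open now [(1,0) g=3 f=10, (2,1) g=3 f=10, (3,1) g=2 f=10, (4,1) g=1 f=10, (5,0) g=1 f=12]

expanded=(2,0); open=[(1,0) g=3 f=10, (2,1) g=3 f=10, (3,1) g=2 f=10, (4,1) g=1 f=10, (5,0) g=1 f=12]; closed=[(2,0), (3,0), (4,0)]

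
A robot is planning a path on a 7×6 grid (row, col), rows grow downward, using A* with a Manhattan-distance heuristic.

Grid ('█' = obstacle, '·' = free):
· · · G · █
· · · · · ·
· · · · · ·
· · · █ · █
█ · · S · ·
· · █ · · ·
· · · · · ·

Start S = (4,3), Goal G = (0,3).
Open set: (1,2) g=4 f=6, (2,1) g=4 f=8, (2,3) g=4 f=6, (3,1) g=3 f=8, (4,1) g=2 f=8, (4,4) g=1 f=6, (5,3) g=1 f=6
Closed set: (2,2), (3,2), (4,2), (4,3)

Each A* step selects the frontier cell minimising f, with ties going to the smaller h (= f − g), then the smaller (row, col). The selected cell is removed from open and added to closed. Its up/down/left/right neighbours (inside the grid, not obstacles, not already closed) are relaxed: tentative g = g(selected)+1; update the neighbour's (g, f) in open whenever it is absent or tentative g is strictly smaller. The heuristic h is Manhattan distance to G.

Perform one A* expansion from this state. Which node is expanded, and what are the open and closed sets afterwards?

step 1: expand (1,2) (f=6, h=2) → closed; open now [(0,2) g=5 f=6, (1,1) g=5 f=8, (1,3) g=5 f=6, (2,1) g=4 f=8, (2,3) g=4 f=6, (3,1) g=3 f=8, (4,1) g=2 f=8, (4,4) g=1 f=6, (5,3) g=1 f=6]

expanded=(1,2); open=[(0,2) g=5 f=6, (1,1) g=5 f=8, (1,3) g=5 f=6, (2,1) g=4 f=8, (2,3) g=4 f=6, (3,1) g=3 f=8, (4,1) g=2 f=8, (4,4) g=1 f=6, (5,3) g=1 f=6]; closed=[(1,2), (2,2), (3,2), (4,2), (4,3)]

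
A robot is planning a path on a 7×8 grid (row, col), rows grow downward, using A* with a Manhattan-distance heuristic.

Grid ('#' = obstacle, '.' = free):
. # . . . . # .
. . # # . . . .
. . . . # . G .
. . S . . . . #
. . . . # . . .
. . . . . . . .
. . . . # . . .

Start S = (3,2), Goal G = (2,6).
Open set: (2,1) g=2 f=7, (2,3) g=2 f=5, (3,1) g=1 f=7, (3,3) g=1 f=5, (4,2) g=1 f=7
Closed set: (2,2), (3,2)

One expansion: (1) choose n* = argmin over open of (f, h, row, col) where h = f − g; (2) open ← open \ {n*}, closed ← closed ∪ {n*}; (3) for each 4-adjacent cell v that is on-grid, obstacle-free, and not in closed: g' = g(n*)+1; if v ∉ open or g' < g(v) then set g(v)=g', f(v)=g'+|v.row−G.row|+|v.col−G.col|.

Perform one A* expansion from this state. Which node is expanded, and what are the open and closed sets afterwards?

expanded=(2,3); open=[(2,1) g=2 f=7, (3,1) g=1 f=7, (3,3) g=1 f=5, (4,2) g=1 f=7]; closed=[(2,2), (2,3), (3,2)]

step 1: expand (2,3) (f=5, h=3) → closed; open now [(2,1) g=2 f=7, (3,1) g=1 f=7, (3,3) g=1 f=5, (4,2) g=1 f=7]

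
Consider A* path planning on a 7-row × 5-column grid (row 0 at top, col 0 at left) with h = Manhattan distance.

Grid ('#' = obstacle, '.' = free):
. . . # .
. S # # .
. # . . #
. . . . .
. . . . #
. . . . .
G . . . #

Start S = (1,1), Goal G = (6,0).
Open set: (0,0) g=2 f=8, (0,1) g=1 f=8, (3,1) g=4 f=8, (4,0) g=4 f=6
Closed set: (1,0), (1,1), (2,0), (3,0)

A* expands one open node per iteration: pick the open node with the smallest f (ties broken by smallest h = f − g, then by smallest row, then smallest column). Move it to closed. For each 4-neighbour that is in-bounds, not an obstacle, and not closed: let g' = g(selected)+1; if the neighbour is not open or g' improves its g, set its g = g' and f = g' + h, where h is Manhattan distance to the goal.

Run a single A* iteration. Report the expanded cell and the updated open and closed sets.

expanded=(4,0); open=[(0,0) g=2 f=8, (0,1) g=1 f=8, (3,1) g=4 f=8, (4,1) g=5 f=8, (5,0) g=5 f=6]; closed=[(1,0), (1,1), (2,0), (3,0), (4,0)]

step 1: expand (4,0) (f=6, h=2) → closed; open now [(0,0) g=2 f=8, (0,1) g=1 f=8, (3,1) g=4 f=8, (4,1) g=5 f=8, (5,0) g=5 f=6]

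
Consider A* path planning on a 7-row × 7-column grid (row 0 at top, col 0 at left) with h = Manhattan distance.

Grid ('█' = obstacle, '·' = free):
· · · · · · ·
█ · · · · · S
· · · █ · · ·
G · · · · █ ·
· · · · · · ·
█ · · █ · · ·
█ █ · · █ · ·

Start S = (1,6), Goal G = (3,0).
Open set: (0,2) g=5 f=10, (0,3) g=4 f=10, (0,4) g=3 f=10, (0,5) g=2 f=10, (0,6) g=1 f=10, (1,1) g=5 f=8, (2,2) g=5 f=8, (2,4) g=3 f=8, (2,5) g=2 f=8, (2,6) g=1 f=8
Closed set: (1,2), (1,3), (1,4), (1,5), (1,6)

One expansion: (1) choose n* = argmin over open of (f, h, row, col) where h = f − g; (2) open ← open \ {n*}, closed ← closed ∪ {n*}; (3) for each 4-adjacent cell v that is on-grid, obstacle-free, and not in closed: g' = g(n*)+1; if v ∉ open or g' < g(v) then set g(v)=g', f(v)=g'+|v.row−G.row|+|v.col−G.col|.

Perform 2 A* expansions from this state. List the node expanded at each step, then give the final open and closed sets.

step 1: expand (1,1) (f=8, h=3) → closed; open now [(0,1) g=6 f=10, (0,2) g=5 f=10, (0,3) g=4 f=10, (0,4) g=3 f=10, (0,5) g=2 f=10, (0,6) g=1 f=10, (2,1) g=6 f=8, (2,2) g=5 f=8, (2,4) g=3 f=8, (2,5) g=2 f=8, (2,6) g=1 f=8]
step 2: expand (2,1) (f=8, h=2) → closed; open now [(0,1) g=6 f=10, (0,2) g=5 f=10, (0,3) g=4 f=10, (0,4) g=3 f=10, (0,5) g=2 f=10, (0,6) g=1 f=10, (2,0) g=7 f=8, (2,2) g=5 f=8, (2,4) g=3 f=8, (2,5) g=2 f=8, (2,6) g=1 f=8, (3,1) g=7 f=8]

order=[(1,1) → (2,1)]; open=[(0,1) g=6 f=10, (0,2) g=5 f=10, (0,3) g=4 f=10, (0,4) g=3 f=10, (0,5) g=2 f=10, (0,6) g=1 f=10, (2,0) g=7 f=8, (2,2) g=5 f=8, (2,4) g=3 f=8, (2,5) g=2 f=8, (2,6) g=1 f=8, (3,1) g=7 f=8]; closed=[(1,1), (1,2), (1,3), (1,4), (1,5), (1,6), (2,1)]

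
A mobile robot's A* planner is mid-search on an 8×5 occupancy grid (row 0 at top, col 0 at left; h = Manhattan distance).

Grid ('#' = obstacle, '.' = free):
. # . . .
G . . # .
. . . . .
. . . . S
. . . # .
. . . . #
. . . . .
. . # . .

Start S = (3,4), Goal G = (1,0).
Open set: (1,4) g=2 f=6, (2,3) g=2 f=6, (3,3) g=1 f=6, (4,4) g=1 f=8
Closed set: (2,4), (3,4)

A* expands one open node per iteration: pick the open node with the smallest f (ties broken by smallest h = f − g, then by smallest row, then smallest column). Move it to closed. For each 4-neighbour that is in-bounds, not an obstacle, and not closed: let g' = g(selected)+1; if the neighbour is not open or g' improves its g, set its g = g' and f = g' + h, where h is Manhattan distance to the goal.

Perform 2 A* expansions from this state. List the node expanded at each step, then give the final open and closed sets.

step 1: expand (1,4) (f=6, h=4) → closed; open now [(0,4) g=3 f=8, (2,3) g=2 f=6, (3,3) g=1 f=6, (4,4) g=1 f=8]
step 2: expand (2,3) (f=6, h=4) → closed; open now [(0,4) g=3 f=8, (2,2) g=3 f=6, (3,3) g=1 f=6, (4,4) g=1 f=8]

order=[(1,4) → (2,3)]; open=[(0,4) g=3 f=8, (2,2) g=3 f=6, (3,3) g=1 f=6, (4,4) g=1 f=8]; closed=[(1,4), (2,3), (2,4), (3,4)]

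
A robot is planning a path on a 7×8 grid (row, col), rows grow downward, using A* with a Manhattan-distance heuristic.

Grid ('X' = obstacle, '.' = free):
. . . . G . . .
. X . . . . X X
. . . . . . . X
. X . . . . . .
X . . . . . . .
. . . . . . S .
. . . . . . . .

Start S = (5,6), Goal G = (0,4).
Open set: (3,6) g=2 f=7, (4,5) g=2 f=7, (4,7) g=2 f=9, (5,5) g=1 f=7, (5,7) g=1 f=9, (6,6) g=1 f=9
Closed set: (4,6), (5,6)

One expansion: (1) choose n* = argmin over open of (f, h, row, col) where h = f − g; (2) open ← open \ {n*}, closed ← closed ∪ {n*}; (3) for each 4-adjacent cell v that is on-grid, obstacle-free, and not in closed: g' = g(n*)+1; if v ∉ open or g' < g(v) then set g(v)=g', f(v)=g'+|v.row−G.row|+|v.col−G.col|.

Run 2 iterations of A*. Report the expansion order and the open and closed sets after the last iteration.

order=[(3,6) → (2,6)]; open=[(2,5) g=4 f=7, (3,5) g=3 f=7, (3,7) g=3 f=9, (4,5) g=2 f=7, (4,7) g=2 f=9, (5,5) g=1 f=7, (5,7) g=1 f=9, (6,6) g=1 f=9]; closed=[(2,6), (3,6), (4,6), (5,6)]

step 1: expand (3,6) (f=7, h=5) → closed; open now [(2,6) g=3 f=7, (3,5) g=3 f=7, (3,7) g=3 f=9, (4,5) g=2 f=7, (4,7) g=2 f=9, (5,5) g=1 f=7, (5,7) g=1 f=9, (6,6) g=1 f=9]
step 2: expand (2,6) (f=7, h=4) → closed; open now [(2,5) g=4 f=7, (3,5) g=3 f=7, (3,7) g=3 f=9, (4,5) g=2 f=7, (4,7) g=2 f=9, (5,5) g=1 f=7, (5,7) g=1 f=9, (6,6) g=1 f=9]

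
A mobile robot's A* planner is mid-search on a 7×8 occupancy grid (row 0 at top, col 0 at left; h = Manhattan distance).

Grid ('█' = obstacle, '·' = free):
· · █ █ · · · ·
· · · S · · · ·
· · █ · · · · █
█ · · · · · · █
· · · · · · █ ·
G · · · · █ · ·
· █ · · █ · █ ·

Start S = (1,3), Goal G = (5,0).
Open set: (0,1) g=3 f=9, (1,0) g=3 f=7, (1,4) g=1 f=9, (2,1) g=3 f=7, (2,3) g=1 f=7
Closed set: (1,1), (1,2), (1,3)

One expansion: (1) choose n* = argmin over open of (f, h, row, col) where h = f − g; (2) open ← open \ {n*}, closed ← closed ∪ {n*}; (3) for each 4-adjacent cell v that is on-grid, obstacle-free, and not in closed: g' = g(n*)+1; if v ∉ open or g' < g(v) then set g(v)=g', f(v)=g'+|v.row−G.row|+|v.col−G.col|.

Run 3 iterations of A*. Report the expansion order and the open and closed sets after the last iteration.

order=[(1,0) → (2,0) → (2,1)]; open=[(0,0) g=4 f=9, (0,1) g=3 f=9, (1,4) g=1 f=9, (2,3) g=1 f=7, (3,1) g=4 f=7]; closed=[(1,0), (1,1), (1,2), (1,3), (2,0), (2,1)]

step 1: expand (1,0) (f=7, h=4) → closed; open now [(0,0) g=4 f=9, (0,1) g=3 f=9, (1,4) g=1 f=9, (2,0) g=4 f=7, (2,1) g=3 f=7, (2,3) g=1 f=7]
step 2: expand (2,0) (f=7, h=3) → closed; open now [(0,0) g=4 f=9, (0,1) g=3 f=9, (1,4) g=1 f=9, (2,1) g=3 f=7, (2,3) g=1 f=7]
step 3: expand (2,1) (f=7, h=4) → closed; open now [(0,0) g=4 f=9, (0,1) g=3 f=9, (1,4) g=1 f=9, (2,3) g=1 f=7, (3,1) g=4 f=7]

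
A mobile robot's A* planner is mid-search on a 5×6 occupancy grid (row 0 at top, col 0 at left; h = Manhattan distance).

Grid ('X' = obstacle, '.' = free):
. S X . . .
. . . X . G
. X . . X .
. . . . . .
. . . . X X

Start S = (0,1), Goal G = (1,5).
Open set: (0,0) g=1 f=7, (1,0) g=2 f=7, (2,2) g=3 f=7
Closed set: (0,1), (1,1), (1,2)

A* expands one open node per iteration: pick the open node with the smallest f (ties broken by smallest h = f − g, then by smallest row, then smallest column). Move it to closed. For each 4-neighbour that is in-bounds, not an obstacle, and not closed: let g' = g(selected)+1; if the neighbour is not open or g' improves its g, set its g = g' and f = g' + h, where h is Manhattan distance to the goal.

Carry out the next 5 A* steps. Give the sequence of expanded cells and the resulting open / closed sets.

step 1: expand (2,2) (f=7, h=4) → closed; open now [(0,0) g=1 f=7, (1,0) g=2 f=7, (2,3) g=4 f=7, (3,2) g=4 f=9]
step 2: expand (2,3) (f=7, h=3) → closed; open now [(0,0) g=1 f=7, (1,0) g=2 f=7, (3,2) g=4 f=9, (3,3) g=5 f=9]
step 3: expand (1,0) (f=7, h=5) → closed; open now [(0,0) g=1 f=7, (2,0) g=3 f=9, (3,2) g=4 f=9, (3,3) g=5 f=9]
step 4: expand (0,0) (f=7, h=6) → closed; open now [(2,0) g=3 f=9, (3,2) g=4 f=9, (3,3) g=5 f=9]
step 5: expand (3,3) (f=9, h=4) → closed; open now [(2,0) g=3 f=9, (3,2) g=4 f=9, (3,4) g=6 f=9, (4,3) g=6 f=11]

order=[(2,2) → (2,3) → (1,0) → (0,0) → (3,3)]; open=[(2,0) g=3 f=9, (3,2) g=4 f=9, (3,4) g=6 f=9, (4,3) g=6 f=11]; closed=[(0,0), (0,1), (1,0), (1,1), (1,2), (2,2), (2,3), (3,3)]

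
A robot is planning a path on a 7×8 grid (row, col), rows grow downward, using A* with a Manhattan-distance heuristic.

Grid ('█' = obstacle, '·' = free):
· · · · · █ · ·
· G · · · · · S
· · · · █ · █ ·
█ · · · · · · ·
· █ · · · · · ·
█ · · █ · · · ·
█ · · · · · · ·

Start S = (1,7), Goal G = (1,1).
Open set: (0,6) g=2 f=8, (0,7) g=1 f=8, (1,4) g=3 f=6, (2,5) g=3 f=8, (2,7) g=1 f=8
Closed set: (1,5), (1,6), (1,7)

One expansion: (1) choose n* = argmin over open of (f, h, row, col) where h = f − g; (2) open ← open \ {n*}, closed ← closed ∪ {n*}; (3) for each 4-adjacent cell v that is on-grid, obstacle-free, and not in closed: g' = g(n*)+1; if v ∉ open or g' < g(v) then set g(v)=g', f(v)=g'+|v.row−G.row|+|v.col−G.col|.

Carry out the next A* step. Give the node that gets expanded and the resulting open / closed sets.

expanded=(1,4); open=[(0,4) g=4 f=8, (0,6) g=2 f=8, (0,7) g=1 f=8, (1,3) g=4 f=6, (2,5) g=3 f=8, (2,7) g=1 f=8]; closed=[(1,4), (1,5), (1,6), (1,7)]

step 1: expand (1,4) (f=6, h=3) → closed; open now [(0,4) g=4 f=8, (0,6) g=2 f=8, (0,7) g=1 f=8, (1,3) g=4 f=6, (2,5) g=3 f=8, (2,7) g=1 f=8]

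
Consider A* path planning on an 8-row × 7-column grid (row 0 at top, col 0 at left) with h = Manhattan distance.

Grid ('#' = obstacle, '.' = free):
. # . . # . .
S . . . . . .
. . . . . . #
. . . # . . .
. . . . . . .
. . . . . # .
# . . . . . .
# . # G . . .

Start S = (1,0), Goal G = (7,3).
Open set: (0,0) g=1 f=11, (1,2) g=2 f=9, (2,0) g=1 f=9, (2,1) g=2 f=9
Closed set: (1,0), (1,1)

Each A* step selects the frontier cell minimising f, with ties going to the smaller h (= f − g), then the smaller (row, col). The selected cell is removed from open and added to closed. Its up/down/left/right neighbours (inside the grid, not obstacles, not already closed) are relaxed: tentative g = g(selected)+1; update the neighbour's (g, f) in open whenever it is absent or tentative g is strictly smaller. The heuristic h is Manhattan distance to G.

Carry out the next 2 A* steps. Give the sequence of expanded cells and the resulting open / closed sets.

step 1: expand (1,2) (f=9, h=7) → closed; open now [(0,0) g=1 f=11, (0,2) g=3 f=11, (1,3) g=3 f=9, (2,0) g=1 f=9, (2,1) g=2 f=9, (2,2) g=3 f=9]
step 2: expand (1,3) (f=9, h=6) → closed; open now [(0,0) g=1 f=11, (0,2) g=3 f=11, (0,3) g=4 f=11, (1,4) g=4 f=11, (2,0) g=1 f=9, (2,1) g=2 f=9, (2,2) g=3 f=9, (2,3) g=4 f=9]

order=[(1,2) → (1,3)]; open=[(0,0) g=1 f=11, (0,2) g=3 f=11, (0,3) g=4 f=11, (1,4) g=4 f=11, (2,0) g=1 f=9, (2,1) g=2 f=9, (2,2) g=3 f=9, (2,3) g=4 f=9]; closed=[(1,0), (1,1), (1,2), (1,3)]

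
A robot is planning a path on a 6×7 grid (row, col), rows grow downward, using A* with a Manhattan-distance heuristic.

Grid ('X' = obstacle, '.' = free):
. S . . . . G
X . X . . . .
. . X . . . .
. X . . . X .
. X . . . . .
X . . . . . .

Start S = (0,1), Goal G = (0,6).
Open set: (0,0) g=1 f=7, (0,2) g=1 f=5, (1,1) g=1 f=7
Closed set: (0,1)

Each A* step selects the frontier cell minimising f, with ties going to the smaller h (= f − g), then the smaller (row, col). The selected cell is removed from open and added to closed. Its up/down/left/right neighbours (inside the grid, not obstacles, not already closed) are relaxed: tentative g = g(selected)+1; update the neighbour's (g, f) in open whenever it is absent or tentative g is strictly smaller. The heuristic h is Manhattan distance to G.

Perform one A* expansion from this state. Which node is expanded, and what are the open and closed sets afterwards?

step 1: expand (0,2) (f=5, h=4) → closed; open now [(0,0) g=1 f=7, (0,3) g=2 f=5, (1,1) g=1 f=7]

expanded=(0,2); open=[(0,0) g=1 f=7, (0,3) g=2 f=5, (1,1) g=1 f=7]; closed=[(0,1), (0,2)]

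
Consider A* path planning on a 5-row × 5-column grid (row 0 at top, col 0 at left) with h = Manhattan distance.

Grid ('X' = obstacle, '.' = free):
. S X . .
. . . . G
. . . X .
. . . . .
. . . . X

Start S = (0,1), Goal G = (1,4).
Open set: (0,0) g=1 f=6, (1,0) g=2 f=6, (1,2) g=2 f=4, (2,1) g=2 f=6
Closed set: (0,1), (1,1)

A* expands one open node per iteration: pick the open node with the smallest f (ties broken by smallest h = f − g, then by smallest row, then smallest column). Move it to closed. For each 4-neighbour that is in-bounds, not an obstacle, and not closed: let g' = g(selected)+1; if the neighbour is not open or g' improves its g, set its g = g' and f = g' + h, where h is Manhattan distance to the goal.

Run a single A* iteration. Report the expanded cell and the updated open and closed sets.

step 1: expand (1,2) (f=4, h=2) → closed; open now [(0,0) g=1 f=6, (1,0) g=2 f=6, (1,3) g=3 f=4, (2,1) g=2 f=6, (2,2) g=3 f=6]

expanded=(1,2); open=[(0,0) g=1 f=6, (1,0) g=2 f=6, (1,3) g=3 f=4, (2,1) g=2 f=6, (2,2) g=3 f=6]; closed=[(0,1), (1,1), (1,2)]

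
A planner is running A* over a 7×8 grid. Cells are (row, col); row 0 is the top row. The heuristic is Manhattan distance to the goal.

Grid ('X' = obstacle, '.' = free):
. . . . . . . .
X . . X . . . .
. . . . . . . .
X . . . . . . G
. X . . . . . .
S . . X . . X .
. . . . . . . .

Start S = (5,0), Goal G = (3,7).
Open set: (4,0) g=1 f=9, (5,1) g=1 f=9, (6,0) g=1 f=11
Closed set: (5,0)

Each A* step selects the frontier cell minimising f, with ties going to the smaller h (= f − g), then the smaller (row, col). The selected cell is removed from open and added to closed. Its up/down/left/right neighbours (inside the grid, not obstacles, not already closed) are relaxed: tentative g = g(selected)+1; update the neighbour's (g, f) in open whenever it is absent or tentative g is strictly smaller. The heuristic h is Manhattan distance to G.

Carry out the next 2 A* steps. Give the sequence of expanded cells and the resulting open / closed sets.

step 1: expand (4,0) (f=9, h=8) → closed; open now [(5,1) g=1 f=9, (6,0) g=1 f=11]
step 2: expand (5,1) (f=9, h=8) → closed; open now [(5,2) g=2 f=9, (6,0) g=1 f=11, (6,1) g=2 f=11]

order=[(4,0) → (5,1)]; open=[(5,2) g=2 f=9, (6,0) g=1 f=11, (6,1) g=2 f=11]; closed=[(4,0), (5,0), (5,1)]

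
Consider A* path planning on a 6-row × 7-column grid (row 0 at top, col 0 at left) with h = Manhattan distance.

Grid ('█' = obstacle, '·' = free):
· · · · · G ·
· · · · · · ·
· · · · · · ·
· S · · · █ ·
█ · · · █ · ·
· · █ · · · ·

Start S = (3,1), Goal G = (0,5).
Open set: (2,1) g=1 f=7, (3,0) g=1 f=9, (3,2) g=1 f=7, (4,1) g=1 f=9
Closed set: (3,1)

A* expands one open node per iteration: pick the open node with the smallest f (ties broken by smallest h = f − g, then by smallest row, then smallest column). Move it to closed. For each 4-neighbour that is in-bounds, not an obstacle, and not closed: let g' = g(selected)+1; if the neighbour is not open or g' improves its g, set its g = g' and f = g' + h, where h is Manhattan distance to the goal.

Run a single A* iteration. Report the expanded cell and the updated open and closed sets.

step 1: expand (2,1) (f=7, h=6) → closed; open now [(1,1) g=2 f=7, (2,0) g=2 f=9, (2,2) g=2 f=7, (3,0) g=1 f=9, (3,2) g=1 f=7, (4,1) g=1 f=9]

expanded=(2,1); open=[(1,1) g=2 f=7, (2,0) g=2 f=9, (2,2) g=2 f=7, (3,0) g=1 f=9, (3,2) g=1 f=7, (4,1) g=1 f=9]; closed=[(2,1), (3,1)]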